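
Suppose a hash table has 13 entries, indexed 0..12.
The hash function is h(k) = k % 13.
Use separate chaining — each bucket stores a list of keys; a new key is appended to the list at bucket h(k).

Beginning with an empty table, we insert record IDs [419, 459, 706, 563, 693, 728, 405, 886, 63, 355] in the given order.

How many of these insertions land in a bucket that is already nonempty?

419 -> bucket 3
459 -> bucket 4
706 -> bucket 4 (collision)
563 -> bucket 4 (collision)
693 -> bucket 4 (collision)
728 -> bucket 0
405 -> bucket 2
886 -> bucket 2 (collision)
63 -> bucket 11
355 -> bucket 4 (collision)
Final buckets:
0: 728
1: —
2: 405 -> 886
3: 419
4: 459 -> 706 -> 563 -> 693 -> 355
5: —
6: —
7: —
8: —
9: —
10: —
11: 63
12: —

5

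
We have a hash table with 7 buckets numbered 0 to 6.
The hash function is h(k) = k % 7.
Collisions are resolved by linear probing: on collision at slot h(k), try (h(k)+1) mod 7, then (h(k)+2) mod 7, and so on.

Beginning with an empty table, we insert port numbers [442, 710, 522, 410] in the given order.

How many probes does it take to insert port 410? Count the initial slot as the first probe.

Insert 442: h=1, slot 1 empty -> index 1.
Insert 710: h=3, slot 3 empty -> index 3.
Insert 522: h=4, slot 4 empty -> index 4.
Insert 410: h=4, slot 4 occupied -> index 5.
Table: [_, 442, _, 710, 522, 410, _]

2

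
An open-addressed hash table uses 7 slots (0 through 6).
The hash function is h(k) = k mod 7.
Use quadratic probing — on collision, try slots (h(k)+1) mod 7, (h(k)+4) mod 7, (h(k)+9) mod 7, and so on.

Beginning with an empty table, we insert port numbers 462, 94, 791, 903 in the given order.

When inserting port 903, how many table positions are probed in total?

3

462 hashes to 0; slot 0 is free → place at 0.
94 hashes to 3; slot 3 is free → place at 3.
791 hashes to 0; 0 taken → place at 1.
903 hashes to 0; 0,1 taken → place at 4.
Table: [462, 791, ∅, 94, 903, ∅, ∅]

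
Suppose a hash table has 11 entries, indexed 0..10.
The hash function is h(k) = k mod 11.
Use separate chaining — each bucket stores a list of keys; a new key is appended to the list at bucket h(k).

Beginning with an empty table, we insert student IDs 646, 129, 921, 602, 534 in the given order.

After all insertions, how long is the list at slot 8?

646 -> bucket 8
129 -> bucket 8 (collision)
921 -> bucket 8 (collision)
602 -> bucket 8 (collision)
534 -> bucket 6
Final buckets:
0: —
1: —
2: —
3: —
4: —
5: —
6: 534
7: —
8: 646 -> 129 -> 921 -> 602
9: —
10: —

4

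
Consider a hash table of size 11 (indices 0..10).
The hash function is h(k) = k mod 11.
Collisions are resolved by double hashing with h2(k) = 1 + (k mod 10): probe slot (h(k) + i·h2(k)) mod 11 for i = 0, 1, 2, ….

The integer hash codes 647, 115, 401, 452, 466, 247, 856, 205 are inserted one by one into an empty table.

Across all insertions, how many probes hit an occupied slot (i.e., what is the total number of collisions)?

8

647: h=9 => slot 9
115: h=5 => slot 5
401: h=5, h2=2, probe 5,7 => slot 7
452: h=1 => slot 1
466: h=4 => slot 4
247: h=5, h2=8, probe 5,2 => slot 2
856: h=9, h2=7, probe 9,5,1,8 => slot 8
205: h=7, h2=6, probe 7,2,8,3 => slot 3
Table: [∅, 452, 247, 205, 466, 115, ∅, 401, 856, 647, ∅]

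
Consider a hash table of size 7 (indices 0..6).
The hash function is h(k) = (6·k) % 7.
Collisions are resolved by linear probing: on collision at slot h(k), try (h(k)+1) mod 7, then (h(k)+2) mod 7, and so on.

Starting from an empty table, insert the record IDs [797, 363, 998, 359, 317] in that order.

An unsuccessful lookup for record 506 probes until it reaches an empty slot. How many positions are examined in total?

3

797 hashes to 1; slot 1 is free => place at 1.
363 hashes to 1; 1 taken => place at 2.
998 hashes to 3; slot 3 is free => place at 3.
359 hashes to 5; slot 5 is free => place at 5.
317 hashes to 5; 5 taken => place at 6.
Table: [., 797, 363, 998, ., 359, 317]
Lookup 506: h=5, probe 5,6,0 → slot 0 empty, not found.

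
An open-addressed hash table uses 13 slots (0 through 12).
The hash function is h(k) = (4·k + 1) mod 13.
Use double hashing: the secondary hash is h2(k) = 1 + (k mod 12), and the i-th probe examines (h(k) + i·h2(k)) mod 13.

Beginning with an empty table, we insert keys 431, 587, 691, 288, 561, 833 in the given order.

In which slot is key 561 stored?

Insert 431: h=9, slot 9 empty => index 9.
Insert 587: h=9, h2=12, slot 9 occupied => index 8.
Insert 691: h=9, h2=8, slot 9 occupied => index 4.
Insert 288: h=9, h2=1, slot 9 occupied => index 10.
Insert 561: h=9, h2=10, slot 9 occupied => index 6.
Insert 833: h=5, slot 5 empty => index 5.
Table: [., ., ., ., 691, 833, 561, ., 587, 431, 288, ., .]

6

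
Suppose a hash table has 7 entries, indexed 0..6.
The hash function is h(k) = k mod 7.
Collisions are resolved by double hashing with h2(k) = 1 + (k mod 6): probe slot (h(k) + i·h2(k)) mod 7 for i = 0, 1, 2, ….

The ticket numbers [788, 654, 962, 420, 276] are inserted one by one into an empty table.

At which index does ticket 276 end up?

5

Insert 788: h=4, slot 4 empty -> index 4.
Insert 654: h=3, slot 3 empty -> index 3.
Insert 962: h=3, h2=3, slot 3 occupied -> index 6.
Insert 420: h=0, slot 0 empty -> index 0.
Insert 276: h=3, h2=1, slots 3,4 occupied -> index 5.
Table: [420, ∅, ∅, 654, 788, 276, 962]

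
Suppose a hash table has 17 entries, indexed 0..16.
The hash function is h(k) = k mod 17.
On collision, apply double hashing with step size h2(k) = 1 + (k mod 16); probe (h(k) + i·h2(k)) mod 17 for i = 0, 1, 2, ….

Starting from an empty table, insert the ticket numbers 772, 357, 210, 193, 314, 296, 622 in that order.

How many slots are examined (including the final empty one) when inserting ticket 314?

2

772 hashes to 7; slot 7 is free => place at 7.
357 hashes to 0; slot 0 is free => place at 0.
210 hashes to 6; slot 6 is free => place at 6.
193 hashes to 6, h2=2; 6 taken => place at 8.
314 hashes to 8, h2=11; 8 taken => place at 2.
296 hashes to 7, h2=9; 7 taken => place at 16.
622 hashes to 10; slot 10 is free => place at 10.
Table: [357, _, 314, _, _, _, 210, 772, 193, _, 622, _, _, _, _, _, 296]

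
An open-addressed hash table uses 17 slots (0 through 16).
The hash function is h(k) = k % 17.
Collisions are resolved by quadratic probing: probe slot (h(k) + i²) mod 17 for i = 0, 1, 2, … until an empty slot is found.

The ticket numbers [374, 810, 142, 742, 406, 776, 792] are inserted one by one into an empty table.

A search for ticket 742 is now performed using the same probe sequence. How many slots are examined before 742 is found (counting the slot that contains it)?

374: h=0 → slot 0
810: h=11 → slot 11
142: h=6 → slot 6
742: h=11, probe 11,12 → slot 12
406: h=15 → slot 15
776: h=11, probe 11,12,15,3 → slot 3
792: h=10 → slot 10
Table: [374, -, -, 776, -, -, 142, -, -, -, 792, 810, 742, -, -, 406, -]
Lookup 742: h=11, probe 11,12 → found at 12.

2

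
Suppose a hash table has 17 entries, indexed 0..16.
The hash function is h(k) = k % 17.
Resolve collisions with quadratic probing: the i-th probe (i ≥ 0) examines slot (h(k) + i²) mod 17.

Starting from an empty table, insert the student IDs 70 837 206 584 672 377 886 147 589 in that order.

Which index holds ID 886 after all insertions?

70 hashes to 2; slot 2 is free → place at 2.
837 hashes to 4; slot 4 is free → place at 4.
206 hashes to 2; 2 taken → place at 3.
584 hashes to 6; slot 6 is free → place at 6.
672 hashes to 9; slot 9 is free → place at 9.
377 hashes to 3; 3,4 taken → place at 7.
886 hashes to 2; 2,3,6 taken → place at 11.
147 hashes to 11; 11 taken → place at 12.
589 hashes to 11; 11,12 taken → place at 15.
Table: [-, -, 70, 206, 837, -, 584, 377, -, 672, -, 886, 147, -, -, 589, -]

11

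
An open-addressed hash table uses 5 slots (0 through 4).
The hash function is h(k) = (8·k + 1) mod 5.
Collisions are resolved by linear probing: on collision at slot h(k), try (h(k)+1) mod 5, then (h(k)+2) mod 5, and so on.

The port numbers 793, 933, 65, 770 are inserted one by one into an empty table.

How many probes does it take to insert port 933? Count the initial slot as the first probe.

793: h=0 => slot 0
933: h=0, probe 0,1 => slot 1
65: h=1, probe 1,2 => slot 2
770: h=1, probe 1,2,3 => slot 3
Table: [793, 933, 65, 770, .]

2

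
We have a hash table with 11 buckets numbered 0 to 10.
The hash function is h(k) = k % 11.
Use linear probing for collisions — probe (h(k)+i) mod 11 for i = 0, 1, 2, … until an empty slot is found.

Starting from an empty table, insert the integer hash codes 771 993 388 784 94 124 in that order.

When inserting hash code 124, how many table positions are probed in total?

771 hashes to 1; slot 1 is free => place at 1.
993 hashes to 3; slot 3 is free => place at 3.
388 hashes to 3; 3 taken => place at 4.
784 hashes to 3; 3,4 taken => place at 5.
94 hashes to 6; slot 6 is free => place at 6.
124 hashes to 3; 3,4,5,6 taken => place at 7.
Table: [∅, 771, ∅, 993, 388, 784, 94, 124, ∅, ∅, ∅]

5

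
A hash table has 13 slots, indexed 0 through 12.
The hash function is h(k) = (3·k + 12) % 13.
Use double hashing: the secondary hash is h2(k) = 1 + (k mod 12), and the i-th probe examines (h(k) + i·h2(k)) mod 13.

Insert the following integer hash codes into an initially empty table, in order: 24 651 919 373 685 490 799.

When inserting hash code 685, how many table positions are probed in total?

5

24: h=6 -> slot 6
651: h=2 -> slot 2
919: h=0 -> slot 0
373: h=0, h2=2, probe 0,2,4 -> slot 4
685: h=0, h2=2, probe 0,2,4,6,8 -> slot 8
490: h=0, h2=11, probe 0,11 -> slot 11
799: h=4, h2=8, probe 4,12 -> slot 12
Table: [919, —, 651, —, 373, —, 24, —, 685, —, —, 490, 799]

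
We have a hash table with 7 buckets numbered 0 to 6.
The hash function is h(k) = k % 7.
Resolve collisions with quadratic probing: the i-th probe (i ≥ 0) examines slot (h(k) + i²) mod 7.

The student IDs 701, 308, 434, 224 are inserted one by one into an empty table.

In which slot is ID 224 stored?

2

701 hashes to 1; slot 1 is free -> place at 1.
308 hashes to 0; slot 0 is free -> place at 0.
434 hashes to 0; 0,1 taken -> place at 4.
224 hashes to 0; 0,1,4 taken -> place at 2.
Table: [308, 701, 224, —, 434, —, —]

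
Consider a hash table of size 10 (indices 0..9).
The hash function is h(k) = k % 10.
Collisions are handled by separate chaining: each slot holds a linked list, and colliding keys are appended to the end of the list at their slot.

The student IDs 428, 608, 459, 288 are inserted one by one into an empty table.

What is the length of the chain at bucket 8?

3

Insert 428: h=8, bucket 8 empty -> new chain.
Insert 608: h=8, bucket 8 nonempty -> append to chain.
Insert 459: h=9, bucket 9 empty -> new chain.
Insert 288: h=8, bucket 8 nonempty -> append to chain.
Final buckets:
0: .
1: .
2: .
3: .
4: .
5: .
6: .
7: .
8: 428 -> 608 -> 288
9: 459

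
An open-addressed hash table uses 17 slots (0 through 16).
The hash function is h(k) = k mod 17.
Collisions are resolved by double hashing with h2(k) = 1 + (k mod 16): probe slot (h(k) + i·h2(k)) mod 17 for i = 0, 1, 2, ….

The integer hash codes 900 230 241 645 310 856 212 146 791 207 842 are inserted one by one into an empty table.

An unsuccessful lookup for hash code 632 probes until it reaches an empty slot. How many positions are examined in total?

900 hashes to 16; slot 16 is free → place at 16.
230 hashes to 9; slot 9 is free → place at 9.
241 hashes to 3; slot 3 is free → place at 3.
645 hashes to 16, h2=6; 16 taken → place at 5.
310 hashes to 4; slot 4 is free → place at 4.
856 hashes to 6; slot 6 is free → place at 6.
212 hashes to 8; slot 8 is free → place at 8.
146 hashes to 10; slot 10 is free → place at 10.
791 hashes to 9, h2=8; 9 taken → place at 0.
207 hashes to 3, h2=16; 3 taken → place at 2.
842 hashes to 9, h2=11; 9,3 taken → place at 14.
Table: [791, ∅, 207, 241, 310, 645, 856, ∅, 212, 230, 146, ∅, ∅, ∅, 842, ∅, 900]
Lookup 632: h=3, h2=9, probe 3,12 → slot 12 empty, not found.

2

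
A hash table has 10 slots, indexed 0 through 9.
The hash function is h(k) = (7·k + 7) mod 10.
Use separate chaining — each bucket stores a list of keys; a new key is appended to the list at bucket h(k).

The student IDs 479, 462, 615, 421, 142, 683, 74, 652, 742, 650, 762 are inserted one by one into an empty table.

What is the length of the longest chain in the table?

5

479 → bucket 0
462 → bucket 1
615 → bucket 2
421 → bucket 4
142 → bucket 1 (collision)
683 → bucket 8
74 → bucket 5
652 → bucket 1 (collision)
742 → bucket 1 (collision)
650 → bucket 7
762 → bucket 1 (collision)
Final buckets:
0: 479
1: 462 -> 142 -> 652 -> 742 -> 762
2: 615
3: —
4: 421
5: 74
6: —
7: 650
8: 683
9: —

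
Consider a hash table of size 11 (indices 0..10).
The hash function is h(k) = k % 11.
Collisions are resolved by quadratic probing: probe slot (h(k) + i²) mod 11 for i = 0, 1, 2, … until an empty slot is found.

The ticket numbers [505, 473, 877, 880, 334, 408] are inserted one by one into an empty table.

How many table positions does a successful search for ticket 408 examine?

505: h=10 → slot 10
473: h=0 → slot 0
877: h=8 → slot 8
880: h=0, probe 0,1 → slot 1
334: h=4 → slot 4
408: h=1, probe 1,2 → slot 2
Table: [473, 880, 408, —, 334, —, —, —, 877, —, 505]
Lookup 408: h=1, probe 1,2 → found at 2.

2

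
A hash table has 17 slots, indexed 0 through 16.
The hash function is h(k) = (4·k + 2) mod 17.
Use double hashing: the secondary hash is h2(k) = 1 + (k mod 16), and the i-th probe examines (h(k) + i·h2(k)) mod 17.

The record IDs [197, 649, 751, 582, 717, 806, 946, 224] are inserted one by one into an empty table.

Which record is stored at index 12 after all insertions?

197 hashes to 8; slot 8 is free -> place at 8.
649 hashes to 14; slot 14 is free -> place at 14.
751 hashes to 14, h2=16; 14 taken -> place at 13.
582 hashes to 1; slot 1 is free -> place at 1.
717 hashes to 14, h2=14; 14 taken -> place at 11.
806 hashes to 13, h2=7; 13 taken -> place at 3.
946 hashes to 12; slot 12 is free -> place at 12.
224 hashes to 14, h2=1; 14 taken -> place at 15.
Table: [., 582, ., 806, ., ., ., ., 197, ., ., 717, 946, 751, 649, 224, .]

946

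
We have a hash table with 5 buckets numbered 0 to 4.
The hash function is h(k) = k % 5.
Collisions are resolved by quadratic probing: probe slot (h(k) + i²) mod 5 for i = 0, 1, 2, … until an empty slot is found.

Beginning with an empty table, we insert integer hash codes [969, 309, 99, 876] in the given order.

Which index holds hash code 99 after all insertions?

Insert 969: h=4, slot 4 empty -> index 4.
Insert 309: h=4, slot 4 occupied -> index 0.
Insert 99: h=4, slots 4,0 occupied -> index 3.
Insert 876: h=1, slot 1 empty -> index 1.
Table: [309, 876, -, 99, 969]

3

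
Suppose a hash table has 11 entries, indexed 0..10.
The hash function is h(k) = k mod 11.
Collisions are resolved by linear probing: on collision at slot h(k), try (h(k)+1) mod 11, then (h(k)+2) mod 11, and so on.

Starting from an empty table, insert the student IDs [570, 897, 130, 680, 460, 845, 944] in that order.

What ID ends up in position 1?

570: h=9 -> slot 9
897: h=6 -> slot 6
130: h=9, probe 9,10 -> slot 10
680: h=9, probe 9,10,0 -> slot 0
460: h=9, probe 9,10,0,1 -> slot 1
845: h=9, probe 9,10,0,1,2 -> slot 2
944: h=9, probe 9,10,0,1,2,3 -> slot 3
Table: [680, 460, 845, 944, -, -, 897, -, -, 570, 130]

460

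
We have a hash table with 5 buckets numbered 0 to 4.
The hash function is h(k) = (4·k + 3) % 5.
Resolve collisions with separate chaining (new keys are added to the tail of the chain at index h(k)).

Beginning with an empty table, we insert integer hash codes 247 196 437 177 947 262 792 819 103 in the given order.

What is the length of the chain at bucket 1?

Insert 247: h=1, bucket 1 empty -> new chain.
Insert 196: h=2, bucket 2 empty -> new chain.
Insert 437: h=1, bucket 1 nonempty -> append to chain.
Insert 177: h=1, bucket 1 nonempty -> append to chain.
Insert 947: h=1, bucket 1 nonempty -> append to chain.
Insert 262: h=1, bucket 1 nonempty -> append to chain.
Insert 792: h=1, bucket 1 nonempty -> append to chain.
Insert 819: h=4, bucket 4 empty -> new chain.
Insert 103: h=0, bucket 0 empty -> new chain.
Final buckets:
0: 103
1: 247 -> 437 -> 177 -> 947 -> 262 -> 792
2: 196
3: .
4: 819

6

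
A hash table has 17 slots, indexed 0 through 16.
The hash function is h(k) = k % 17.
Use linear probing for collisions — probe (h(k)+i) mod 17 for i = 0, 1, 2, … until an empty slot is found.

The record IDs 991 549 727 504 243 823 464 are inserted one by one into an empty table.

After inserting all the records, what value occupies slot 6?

549

991: h=5 → slot 5
549: h=5, probe 5,6 → slot 6
727: h=13 → slot 13
504: h=11 → slot 11
243: h=5, probe 5,6,7 → slot 7
823: h=7, probe 7,8 → slot 8
464: h=5, probe 5,6,7,8,9 → slot 9
Table: [∅, ∅, ∅, ∅, ∅, 991, 549, 243, 823, 464, ∅, 504, ∅, 727, ∅, ∅, ∅]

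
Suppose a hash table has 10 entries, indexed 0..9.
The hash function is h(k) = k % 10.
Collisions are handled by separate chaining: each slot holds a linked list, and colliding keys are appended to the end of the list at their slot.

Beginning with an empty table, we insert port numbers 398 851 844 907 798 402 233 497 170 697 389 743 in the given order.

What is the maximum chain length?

3

398 → bucket 8
851 → bucket 1
844 → bucket 4
907 → bucket 7
798 → bucket 8 (collision)
402 → bucket 2
233 → bucket 3
497 → bucket 7 (collision)
170 → bucket 0
697 → bucket 7 (collision)
389 → bucket 9
743 → bucket 3 (collision)
Final buckets:
0: 170
1: 851
2: 402
3: 233 -> 743
4: 844
5: —
6: —
7: 907 -> 497 -> 697
8: 398 -> 798
9: 389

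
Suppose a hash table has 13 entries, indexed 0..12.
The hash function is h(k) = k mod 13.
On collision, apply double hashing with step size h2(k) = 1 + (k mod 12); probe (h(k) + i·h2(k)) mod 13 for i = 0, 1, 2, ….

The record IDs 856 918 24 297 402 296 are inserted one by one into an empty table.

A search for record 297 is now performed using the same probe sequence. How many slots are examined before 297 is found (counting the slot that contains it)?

3

Insert 856: h=11, slot 11 empty -> index 11.
Insert 918: h=8, slot 8 empty -> index 8.
Insert 24: h=11, h2=1, slot 11 occupied -> index 12.
Insert 297: h=11, h2=10, slots 11,8 occupied -> index 5.
Insert 402: h=12, h2=7, slot 12 occupied -> index 6.
Insert 296: h=10, slot 10 empty -> index 10.
Table: [_, _, _, _, _, 297, 402, _, 918, _, 296, 856, 24]
Lookup 297: h=11, h2=10, probe 11,8,5 → found at 5.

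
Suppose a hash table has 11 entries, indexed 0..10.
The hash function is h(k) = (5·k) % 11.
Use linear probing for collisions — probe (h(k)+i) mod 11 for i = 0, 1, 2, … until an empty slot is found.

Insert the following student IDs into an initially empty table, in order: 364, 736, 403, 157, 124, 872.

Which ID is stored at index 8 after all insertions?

364: h=5 → slot 5
736: h=6 → slot 6
403: h=2 → slot 2
157: h=4 → slot 4
124: h=4, probe 4,5,6,7 → slot 7
872: h=4, probe 4,5,6,7,8 → slot 8
Table: [∅, ∅, 403, ∅, 157, 364, 736, 124, 872, ∅, ∅]

872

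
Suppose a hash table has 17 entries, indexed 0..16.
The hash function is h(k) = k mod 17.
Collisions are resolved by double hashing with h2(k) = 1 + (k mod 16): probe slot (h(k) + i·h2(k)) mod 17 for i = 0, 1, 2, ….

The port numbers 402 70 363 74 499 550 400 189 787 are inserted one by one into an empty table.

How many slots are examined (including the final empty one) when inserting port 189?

2

Insert 402: h=11, slot 11 empty → index 11.
Insert 70: h=2, slot 2 empty → index 2.
Insert 363: h=6, slot 6 empty → index 6.
Insert 74: h=6, h2=11, slot 6 occupied → index 0.
Insert 499: h=6, h2=4, slot 6 occupied → index 10.
Insert 550: h=6, h2=7, slot 6 occupied → index 13.
Insert 400: h=9, slot 9 empty → index 9.
Insert 189: h=2, h2=14, slot 2 occupied → index 16.
Insert 787: h=5, slot 5 empty → index 5.
Table: [74, _, 70, _, _, 787, 363, _, _, 400, 499, 402, _, 550, _, _, 189]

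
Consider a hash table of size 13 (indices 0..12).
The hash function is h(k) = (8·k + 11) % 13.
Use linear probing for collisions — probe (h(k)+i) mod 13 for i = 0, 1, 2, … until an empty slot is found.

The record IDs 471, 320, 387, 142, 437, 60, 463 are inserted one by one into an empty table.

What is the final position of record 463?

1

471 hashes to 9; slot 9 is free -> place at 9.
320 hashes to 10; slot 10 is free -> place at 10.
387 hashes to 0; slot 0 is free -> place at 0.
142 hashes to 3; slot 3 is free -> place at 3.
437 hashes to 10; 10 taken -> place at 11.
60 hashes to 10; 10,11 taken -> place at 12.
463 hashes to 10; 10,11,12,0 taken -> place at 1.
Table: [387, 463, ∅, 142, ∅, ∅, ∅, ∅, ∅, 471, 320, 437, 60]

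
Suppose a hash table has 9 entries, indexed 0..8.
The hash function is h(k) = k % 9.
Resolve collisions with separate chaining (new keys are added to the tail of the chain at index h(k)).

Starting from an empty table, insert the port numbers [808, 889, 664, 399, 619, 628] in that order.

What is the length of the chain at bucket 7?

808 -> bucket 7
889 -> bucket 7 (collision)
664 -> bucket 7 (collision)
399 -> bucket 3
619 -> bucket 7 (collision)
628 -> bucket 7 (collision)
Final buckets:
0: -
1: -
2: -
3: 399
4: -
5: -
6: -
7: 808 -> 889 -> 664 -> 619 -> 628
8: -

5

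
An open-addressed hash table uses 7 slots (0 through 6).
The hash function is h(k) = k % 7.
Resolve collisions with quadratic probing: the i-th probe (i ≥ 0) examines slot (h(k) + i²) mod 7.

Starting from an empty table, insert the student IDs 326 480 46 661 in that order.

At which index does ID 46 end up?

326: h=4 -> slot 4
480: h=4, probe 4,5 -> slot 5
46: h=4, probe 4,5,1 -> slot 1
661: h=3 -> slot 3
Table: [∅, 46, ∅, 661, 326, 480, ∅]

1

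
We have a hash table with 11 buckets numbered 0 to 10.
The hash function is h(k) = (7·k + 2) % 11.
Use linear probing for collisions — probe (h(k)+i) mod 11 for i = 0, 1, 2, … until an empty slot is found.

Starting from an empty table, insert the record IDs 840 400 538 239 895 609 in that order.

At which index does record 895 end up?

10

840 hashes to 8; slot 8 is free -> place at 8.
400 hashes to 8; 8 taken -> place at 9.
538 hashes to 6; slot 6 is free -> place at 6.
239 hashes to 3; slot 3 is free -> place at 3.
895 hashes to 8; 8,9 taken -> place at 10.
609 hashes to 8; 8,9,10 taken -> place at 0.
Table: [609, ., ., 239, ., ., 538, ., 840, 400, 895]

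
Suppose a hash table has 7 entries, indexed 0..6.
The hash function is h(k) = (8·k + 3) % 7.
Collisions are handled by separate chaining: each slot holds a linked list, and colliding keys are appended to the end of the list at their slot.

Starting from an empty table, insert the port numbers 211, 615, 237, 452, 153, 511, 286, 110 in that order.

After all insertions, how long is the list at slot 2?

Insert 211: h=4, bucket 4 empty → new chain.
Insert 615: h=2, bucket 2 empty → new chain.
Insert 237: h=2, bucket 2 nonempty → append to chain.
Insert 452: h=0, bucket 0 empty → new chain.
Insert 153: h=2, bucket 2 nonempty → append to chain.
Insert 511: h=3, bucket 3 empty → new chain.
Insert 286: h=2, bucket 2 nonempty → append to chain.
Insert 110: h=1, bucket 1 empty → new chain.
Final buckets:
0: 452
1: 110
2: 615 -> 237 -> 153 -> 286
3: 511
4: 211
5: —
6: —

4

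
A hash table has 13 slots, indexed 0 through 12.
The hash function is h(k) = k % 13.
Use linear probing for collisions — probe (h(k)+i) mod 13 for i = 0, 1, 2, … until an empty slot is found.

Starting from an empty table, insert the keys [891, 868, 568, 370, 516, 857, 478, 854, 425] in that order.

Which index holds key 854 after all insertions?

891 hashes to 7; slot 7 is free → place at 7.
868 hashes to 10; slot 10 is free → place at 10.
568 hashes to 9; slot 9 is free → place at 9.
370 hashes to 6; slot 6 is free → place at 6.
516 hashes to 9; 9,10 taken → place at 11.
857 hashes to 12; slot 12 is free → place at 12.
478 hashes to 10; 10,11,12 taken → place at 0.
854 hashes to 9; 9,10,11,12,0 taken → place at 1.
425 hashes to 9; 9,10,11,12,0,1 taken → place at 2.
Table: [478, 854, 425, ∅, ∅, ∅, 370, 891, ∅, 568, 868, 516, 857]

1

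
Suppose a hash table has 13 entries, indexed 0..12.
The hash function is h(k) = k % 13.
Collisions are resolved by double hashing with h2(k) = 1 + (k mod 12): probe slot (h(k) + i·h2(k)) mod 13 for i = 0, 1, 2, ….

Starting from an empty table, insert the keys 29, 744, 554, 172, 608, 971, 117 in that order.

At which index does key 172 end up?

0

29: h=3 -> slot 3
744: h=3, h2=1, probe 3,4 -> slot 4
554: h=8 -> slot 8
172: h=3, h2=5, probe 3,8,0 -> slot 0
608: h=10 -> slot 10
971: h=9 -> slot 9
117: h=0, h2=10, probe 0,10,7 -> slot 7
Table: [172, -, -, 29, 744, -, -, 117, 554, 971, 608, -, -]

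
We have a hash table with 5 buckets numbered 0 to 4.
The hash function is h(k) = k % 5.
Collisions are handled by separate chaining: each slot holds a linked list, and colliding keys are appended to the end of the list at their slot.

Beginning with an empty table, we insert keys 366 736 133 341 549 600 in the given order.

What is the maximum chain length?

3

Insert 366: h=1, bucket 1 empty → new chain.
Insert 736: h=1, bucket 1 nonempty → append to chain.
Insert 133: h=3, bucket 3 empty → new chain.
Insert 341: h=1, bucket 1 nonempty → append to chain.
Insert 549: h=4, bucket 4 empty → new chain.
Insert 600: h=0, bucket 0 empty → new chain.
Final buckets:
0: 600
1: 366 -> 736 -> 341
2: _
3: 133
4: 549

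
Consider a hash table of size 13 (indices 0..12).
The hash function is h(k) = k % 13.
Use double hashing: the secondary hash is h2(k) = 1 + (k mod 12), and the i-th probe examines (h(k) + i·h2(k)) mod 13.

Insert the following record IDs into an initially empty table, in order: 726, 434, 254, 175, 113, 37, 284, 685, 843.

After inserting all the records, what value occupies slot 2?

Insert 726: h=11, slot 11 empty → index 11.
Insert 434: h=5, slot 5 empty → index 5.
Insert 254: h=7, slot 7 empty → index 7.
Insert 175: h=6, slot 6 empty → index 6.
Insert 113: h=9, slot 9 empty → index 9.
Insert 37: h=11, h2=2, slot 11 occupied → index 0.
Insert 284: h=11, h2=9, slots 11,7 occupied → index 3.
Insert 685: h=9, h2=2, slots 9,11,0 occupied → index 2.
Insert 843: h=11, h2=4, slots 11,2,6 occupied → index 10.
Table: [37, _, 685, 284, _, 434, 175, 254, _, 113, 843, 726, _]

685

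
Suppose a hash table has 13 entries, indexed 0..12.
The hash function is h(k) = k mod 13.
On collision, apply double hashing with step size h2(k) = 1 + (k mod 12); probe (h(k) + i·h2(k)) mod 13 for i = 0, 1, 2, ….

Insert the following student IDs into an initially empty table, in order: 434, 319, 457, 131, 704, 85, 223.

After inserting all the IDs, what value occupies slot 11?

434: h=5 -> slot 5
319: h=7 -> slot 7
457: h=2 -> slot 2
131: h=1 -> slot 1
704: h=2, h2=9, probe 2,11 -> slot 11
85: h=7, h2=2, probe 7,9 -> slot 9
223: h=2, h2=8, probe 2,10 -> slot 10
Table: [., 131, 457, ., ., 434, ., 319, ., 85, 223, 704, .]

704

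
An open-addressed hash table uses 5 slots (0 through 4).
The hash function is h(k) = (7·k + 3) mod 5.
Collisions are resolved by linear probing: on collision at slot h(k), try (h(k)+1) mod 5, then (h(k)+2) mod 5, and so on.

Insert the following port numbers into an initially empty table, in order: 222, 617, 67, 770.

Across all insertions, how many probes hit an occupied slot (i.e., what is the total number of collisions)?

5

222 hashes to 2; slot 2 is free -> place at 2.
617 hashes to 2; 2 taken -> place at 3.
67 hashes to 2; 2,3 taken -> place at 4.
770 hashes to 3; 3,4 taken -> place at 0.
Table: [770, _, 222, 617, 67]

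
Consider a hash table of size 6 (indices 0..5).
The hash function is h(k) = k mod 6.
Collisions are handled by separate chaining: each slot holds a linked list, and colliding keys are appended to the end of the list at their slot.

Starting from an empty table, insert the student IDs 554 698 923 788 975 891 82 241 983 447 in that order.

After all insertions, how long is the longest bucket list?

3

Insert 554: h=2, bucket 2 empty -> new chain.
Insert 698: h=2, bucket 2 nonempty -> append to chain.
Insert 923: h=5, bucket 5 empty -> new chain.
Insert 788: h=2, bucket 2 nonempty -> append to chain.
Insert 975: h=3, bucket 3 empty -> new chain.
Insert 891: h=3, bucket 3 nonempty -> append to chain.
Insert 82: h=4, bucket 4 empty -> new chain.
Insert 241: h=1, bucket 1 empty -> new chain.
Insert 983: h=5, bucket 5 nonempty -> append to chain.
Insert 447: h=3, bucket 3 nonempty -> append to chain.
Final buckets:
0: ∅
1: 241
2: 554 -> 698 -> 788
3: 975 -> 891 -> 447
4: 82
5: 923 -> 983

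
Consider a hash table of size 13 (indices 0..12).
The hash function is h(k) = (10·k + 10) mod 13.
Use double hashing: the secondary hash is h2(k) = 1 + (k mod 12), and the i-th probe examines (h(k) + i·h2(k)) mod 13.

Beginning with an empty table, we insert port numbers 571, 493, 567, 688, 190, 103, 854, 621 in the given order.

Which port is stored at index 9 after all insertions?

571: h=0 → slot 0
493: h=0, h2=2, probe 0,2 → slot 2
567: h=12 → slot 12
688: h=0, h2=5, probe 0,5 → slot 5
190: h=12, h2=11, probe 12,10 → slot 10
103: h=0, h2=8, probe 0,8 → slot 8
854: h=9 → slot 9
621: h=6 → slot 6
Table: [571, ., 493, ., ., 688, 621, ., 103, 854, 190, ., 567]

854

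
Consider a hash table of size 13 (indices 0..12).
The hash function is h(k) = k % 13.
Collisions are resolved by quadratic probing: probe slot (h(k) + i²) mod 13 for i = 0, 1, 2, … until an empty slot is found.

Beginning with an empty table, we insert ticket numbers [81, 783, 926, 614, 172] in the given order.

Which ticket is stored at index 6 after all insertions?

81 hashes to 3; slot 3 is free => place at 3.
783 hashes to 3; 3 taken => place at 4.
926 hashes to 3; 3,4 taken => place at 7.
614 hashes to 3; 3,4,7 taken => place at 12.
172 hashes to 3; 3,4,7,12 taken => place at 6.
Table: [—, —, —, 81, 783, —, 172, 926, —, —, —, —, 614]

172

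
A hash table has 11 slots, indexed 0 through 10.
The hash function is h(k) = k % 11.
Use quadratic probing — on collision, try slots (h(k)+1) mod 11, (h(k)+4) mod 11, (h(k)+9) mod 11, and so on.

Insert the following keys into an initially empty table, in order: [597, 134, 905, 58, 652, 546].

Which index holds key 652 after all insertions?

1

597: h=3 -> slot 3
134: h=2 -> slot 2
905: h=3, probe 3,4 -> slot 4
58: h=3, probe 3,4,7 -> slot 7
652: h=3, probe 3,4,7,1 -> slot 1
546: h=7, probe 7,8 -> slot 8
Table: [—, 652, 134, 597, 905, —, —, 58, 546, —, —]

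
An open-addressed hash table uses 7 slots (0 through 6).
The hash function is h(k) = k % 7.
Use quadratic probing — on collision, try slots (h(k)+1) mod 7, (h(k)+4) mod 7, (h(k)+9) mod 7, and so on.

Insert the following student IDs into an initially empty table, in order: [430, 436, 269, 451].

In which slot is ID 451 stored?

0

Insert 430: h=3, slot 3 empty => index 3.
Insert 436: h=2, slot 2 empty => index 2.
Insert 269: h=3, slot 3 occupied => index 4.
Insert 451: h=3, slots 3,4 occupied => index 0.
Table: [451, _, 436, 430, 269, _, _]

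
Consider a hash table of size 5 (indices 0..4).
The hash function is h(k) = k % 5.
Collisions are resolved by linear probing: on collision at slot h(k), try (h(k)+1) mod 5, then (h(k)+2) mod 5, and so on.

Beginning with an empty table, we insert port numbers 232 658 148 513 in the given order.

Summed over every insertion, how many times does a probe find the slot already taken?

3

232: h=2 → slot 2
658: h=3 → slot 3
148: h=3, probe 3,4 → slot 4
513: h=3, probe 3,4,0 → slot 0
Table: [513, —, 232, 658, 148]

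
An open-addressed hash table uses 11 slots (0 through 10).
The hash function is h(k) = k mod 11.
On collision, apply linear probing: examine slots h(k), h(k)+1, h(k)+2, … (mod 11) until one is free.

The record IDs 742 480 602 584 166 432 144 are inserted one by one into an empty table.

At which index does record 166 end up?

742 hashes to 5; slot 5 is free => place at 5.
480 hashes to 7; slot 7 is free => place at 7.
602 hashes to 8; slot 8 is free => place at 8.
584 hashes to 1; slot 1 is free => place at 1.
166 hashes to 1; 1 taken => place at 2.
432 hashes to 3; slot 3 is free => place at 3.
144 hashes to 1; 1,2,3 taken => place at 4.
Table: [., 584, 166, 432, 144, 742, ., 480, 602, ., .]

2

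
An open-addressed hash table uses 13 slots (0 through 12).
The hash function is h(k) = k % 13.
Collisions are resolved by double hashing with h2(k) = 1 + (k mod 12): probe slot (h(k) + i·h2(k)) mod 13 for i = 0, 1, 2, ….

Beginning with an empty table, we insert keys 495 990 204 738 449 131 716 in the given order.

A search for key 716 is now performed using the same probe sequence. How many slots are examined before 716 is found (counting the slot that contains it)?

3

495: h=1 → slot 1
990: h=2 → slot 2
204: h=9 → slot 9
738: h=10 → slot 10
449: h=7 → slot 7
131: h=1, h2=12, probe 1,0 → slot 0
716: h=1, h2=9, probe 1,10,6 → slot 6
Table: [131, 495, 990, ., ., ., 716, 449, ., 204, 738, ., .]
Lookup 716: h=1, h2=9, probe 1,10,6 → found at 6.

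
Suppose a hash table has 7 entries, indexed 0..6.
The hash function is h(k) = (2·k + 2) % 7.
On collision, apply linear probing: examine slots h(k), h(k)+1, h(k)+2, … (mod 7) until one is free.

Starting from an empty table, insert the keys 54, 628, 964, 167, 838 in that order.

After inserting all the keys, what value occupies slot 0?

964

54: h=5 => slot 5
628: h=5, probe 5,6 => slot 6
964: h=5, probe 5,6,0 => slot 0
167: h=0, probe 0,1 => slot 1
838: h=5, probe 5,6,0,1,2 => slot 2
Table: [964, 167, 838, —, —, 54, 628]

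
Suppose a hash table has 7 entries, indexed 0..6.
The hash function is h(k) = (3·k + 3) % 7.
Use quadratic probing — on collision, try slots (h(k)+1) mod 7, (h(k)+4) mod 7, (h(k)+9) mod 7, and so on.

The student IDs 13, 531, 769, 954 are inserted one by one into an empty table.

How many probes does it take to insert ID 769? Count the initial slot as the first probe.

Insert 13: h=0, slot 0 empty -> index 0.
Insert 531: h=0, slot 0 occupied -> index 1.
Insert 769: h=0, slots 0,1 occupied -> index 4.
Insert 954: h=2, slot 2 empty -> index 2.
Table: [13, 531, 954, _, 769, _, _]

3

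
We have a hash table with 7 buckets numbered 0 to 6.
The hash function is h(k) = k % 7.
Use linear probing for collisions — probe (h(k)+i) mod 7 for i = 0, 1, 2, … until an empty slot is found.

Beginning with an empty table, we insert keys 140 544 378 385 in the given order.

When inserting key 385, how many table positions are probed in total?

140 hashes to 0; slot 0 is free -> place at 0.
544 hashes to 5; slot 5 is free -> place at 5.
378 hashes to 0; 0 taken -> place at 1.
385 hashes to 0; 0,1 taken -> place at 2.
Table: [140, 378, 385, ., ., 544, .]

3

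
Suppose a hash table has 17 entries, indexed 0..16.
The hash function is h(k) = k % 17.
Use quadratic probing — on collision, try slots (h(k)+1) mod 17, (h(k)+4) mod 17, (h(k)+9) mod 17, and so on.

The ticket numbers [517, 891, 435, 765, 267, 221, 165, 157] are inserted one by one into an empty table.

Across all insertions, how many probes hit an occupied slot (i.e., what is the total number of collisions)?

517: h=7 -> slot 7
891: h=7, probe 7,8 -> slot 8
435: h=10 -> slot 10
765: h=0 -> slot 0
267: h=12 -> slot 12
221: h=0, probe 0,1 -> slot 1
165: h=12, probe 12,13 -> slot 13
157: h=4 -> slot 4
Table: [765, 221, ∅, ∅, 157, ∅, ∅, 517, 891, ∅, 435, ∅, 267, 165, ∅, ∅, ∅]

3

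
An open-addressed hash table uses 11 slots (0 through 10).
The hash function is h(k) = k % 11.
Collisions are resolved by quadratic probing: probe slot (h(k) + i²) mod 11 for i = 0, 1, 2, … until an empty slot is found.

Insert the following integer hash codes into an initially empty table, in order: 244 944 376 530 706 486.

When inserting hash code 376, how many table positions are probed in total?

2

244 hashes to 2; slot 2 is free → place at 2.
944 hashes to 9; slot 9 is free → place at 9.
376 hashes to 2; 2 taken → place at 3.
530 hashes to 2; 2,3 taken → place at 6.
706 hashes to 2; 2,3,6 taken → place at 0.
486 hashes to 2; 2,3,6,0 taken → place at 7.
Table: [706, _, 244, 376, _, _, 530, 486, _, 944, _]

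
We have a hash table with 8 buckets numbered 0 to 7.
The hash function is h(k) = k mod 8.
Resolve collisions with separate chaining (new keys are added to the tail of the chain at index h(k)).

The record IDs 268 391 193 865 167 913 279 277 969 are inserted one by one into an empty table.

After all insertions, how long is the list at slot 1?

268 → bucket 4
391 → bucket 7
193 → bucket 1
865 → bucket 1 (collision)
167 → bucket 7 (collision)
913 → bucket 1 (collision)
279 → bucket 7 (collision)
277 → bucket 5
969 → bucket 1 (collision)
Final buckets:
0: —
1: 193 -> 865 -> 913 -> 969
2: —
3: —
4: 268
5: 277
6: —
7: 391 -> 167 -> 279

4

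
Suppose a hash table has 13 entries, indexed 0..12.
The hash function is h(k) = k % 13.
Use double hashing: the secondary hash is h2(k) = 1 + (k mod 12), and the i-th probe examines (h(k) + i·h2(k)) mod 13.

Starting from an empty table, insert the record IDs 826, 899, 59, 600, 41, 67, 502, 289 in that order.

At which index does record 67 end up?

Insert 826: h=7, slot 7 empty -> index 7.
Insert 899: h=2, slot 2 empty -> index 2.
Insert 59: h=7, h2=12, slot 7 occupied -> index 6.
Insert 600: h=2, h2=1, slot 2 occupied -> index 3.
Insert 41: h=2, h2=6, slot 2 occupied -> index 8.
Insert 67: h=2, h2=8, slot 2 occupied -> index 10.
Insert 502: h=8, h2=11, slots 8,6 occupied -> index 4.
Insert 289: h=3, h2=2, slot 3 occupied -> index 5.
Table: [., ., 899, 600, 502, 289, 59, 826, 41, ., 67, ., .]

10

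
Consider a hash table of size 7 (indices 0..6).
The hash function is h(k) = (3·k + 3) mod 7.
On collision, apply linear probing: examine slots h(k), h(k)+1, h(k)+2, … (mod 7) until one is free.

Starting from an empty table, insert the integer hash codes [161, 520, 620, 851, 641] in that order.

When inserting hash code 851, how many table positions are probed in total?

161 hashes to 3; slot 3 is free => place at 3.
520 hashes to 2; slot 2 is free => place at 2.
620 hashes to 1; slot 1 is free => place at 1.
851 hashes to 1; 1,2,3 taken => place at 4.
641 hashes to 1; 1,2,3,4 taken => place at 5.
Table: [., 620, 520, 161, 851, 641, .]

4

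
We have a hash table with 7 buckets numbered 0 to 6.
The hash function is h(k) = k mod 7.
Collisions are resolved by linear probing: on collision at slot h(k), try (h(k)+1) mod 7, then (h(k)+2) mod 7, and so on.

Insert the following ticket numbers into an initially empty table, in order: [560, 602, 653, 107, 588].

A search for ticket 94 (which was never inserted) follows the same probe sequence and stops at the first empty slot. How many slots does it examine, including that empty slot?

560 hashes to 0; slot 0 is free → place at 0.
602 hashes to 0; 0 taken → place at 1.
653 hashes to 2; slot 2 is free → place at 2.
107 hashes to 2; 2 taken → place at 3.
588 hashes to 0; 0,1,2,3 taken → place at 4.
Table: [560, 602, 653, 107, 588, -, -]
Lookup 94: h=3, probe 3,4,5 → slot 5 empty, not found.

3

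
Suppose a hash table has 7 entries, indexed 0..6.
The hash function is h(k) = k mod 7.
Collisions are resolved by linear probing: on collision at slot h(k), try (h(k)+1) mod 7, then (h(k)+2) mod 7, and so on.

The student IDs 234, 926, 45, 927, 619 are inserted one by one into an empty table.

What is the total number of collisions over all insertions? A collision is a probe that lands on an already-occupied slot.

6

234: h=3 => slot 3
926: h=2 => slot 2
45: h=3, probe 3,4 => slot 4
927: h=3, probe 3,4,5 => slot 5
619: h=3, probe 3,4,5,6 => slot 6
Table: [_, _, 926, 234, 45, 927, 619]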